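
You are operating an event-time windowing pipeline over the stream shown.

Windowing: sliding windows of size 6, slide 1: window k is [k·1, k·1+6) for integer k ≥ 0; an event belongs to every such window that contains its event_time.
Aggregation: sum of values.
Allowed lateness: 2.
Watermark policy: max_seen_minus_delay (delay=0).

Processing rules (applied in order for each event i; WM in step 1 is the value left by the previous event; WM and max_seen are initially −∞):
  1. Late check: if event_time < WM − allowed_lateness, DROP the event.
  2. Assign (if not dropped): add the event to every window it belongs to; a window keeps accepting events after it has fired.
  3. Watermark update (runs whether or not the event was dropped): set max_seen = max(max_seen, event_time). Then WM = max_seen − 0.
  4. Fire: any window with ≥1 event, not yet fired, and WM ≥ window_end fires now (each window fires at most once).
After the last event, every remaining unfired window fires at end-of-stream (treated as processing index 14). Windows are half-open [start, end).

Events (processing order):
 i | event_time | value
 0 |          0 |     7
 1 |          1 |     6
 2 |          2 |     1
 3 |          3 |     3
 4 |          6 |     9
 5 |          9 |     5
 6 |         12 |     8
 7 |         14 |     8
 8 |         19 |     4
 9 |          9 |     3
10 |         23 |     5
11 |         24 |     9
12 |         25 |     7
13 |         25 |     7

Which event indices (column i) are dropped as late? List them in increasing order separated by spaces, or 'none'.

i=0 t=0 v=7: → [0,6); WM=0
i=1 t=1 v=6: → [1,7),[0,6); WM=1
i=2 t=2 v=1: → [2,8),[1,7),[0,6); WM=2
i=3 t=3 v=3: → [3,9),[2,8),[1,7),[0,6); WM=3
i=4 t=6 v=9: → [6,12),[5,11),[4,10),[3,9),[2,8),[1,7); WM=6; [0,6) fires=17
i=5 t=9 v=5: → [9,15),[8,14),[7,13),[6,12),[5,11),[4,10); WM=9; [1,7) fires=19 [2,8) fires=13 [3,9) fires=12
i=6 t=12 v=8: → [12,18),[11,17),[10,16),[9,15),[8,14),[7,13); WM=12; [4,10) fires=14 [5,11) fires=14 [6,12) fires=14
i=7 t=14 v=8: → [14,20),[13,19),[12,18),[11,17),[10,16),[9,15); WM=14; [7,13) fires=13 [8,14) fires=13
i=8 t=19 v=4: → [19,25),[18,24),[17,23),[16,22),[15,21),[14,20); WM=19; [9,15) fires=21 [10,16) fires=16 [11,17) fires=16 [12,18) fires=16 [13,19) fires=8
i=9 t=9 v=3: DROP (t<19-2); WM=19
i=10 t=23 v=5: → [23,29),[22,28),[21,27),[20,26),[19,25),[18,24); WM=23; [14,20) fires=12 [15,21) fires=4 [16,22) fires=4 [17,23) fires=4
i=11 t=24 v=9: → [24,30),[23,29),[22,28),[21,27),[20,26),[19,25); WM=24; [18,24) fires=9
i=12 t=25 v=7: → [25,31),[24,30),[23,29),[22,28),[21,27),[20,26); WM=25; [19,25) fires=18
i=13 t=25 v=7: → [25,31),[24,30),[23,29),[22,28),[21,27),[20,26); WM=25

9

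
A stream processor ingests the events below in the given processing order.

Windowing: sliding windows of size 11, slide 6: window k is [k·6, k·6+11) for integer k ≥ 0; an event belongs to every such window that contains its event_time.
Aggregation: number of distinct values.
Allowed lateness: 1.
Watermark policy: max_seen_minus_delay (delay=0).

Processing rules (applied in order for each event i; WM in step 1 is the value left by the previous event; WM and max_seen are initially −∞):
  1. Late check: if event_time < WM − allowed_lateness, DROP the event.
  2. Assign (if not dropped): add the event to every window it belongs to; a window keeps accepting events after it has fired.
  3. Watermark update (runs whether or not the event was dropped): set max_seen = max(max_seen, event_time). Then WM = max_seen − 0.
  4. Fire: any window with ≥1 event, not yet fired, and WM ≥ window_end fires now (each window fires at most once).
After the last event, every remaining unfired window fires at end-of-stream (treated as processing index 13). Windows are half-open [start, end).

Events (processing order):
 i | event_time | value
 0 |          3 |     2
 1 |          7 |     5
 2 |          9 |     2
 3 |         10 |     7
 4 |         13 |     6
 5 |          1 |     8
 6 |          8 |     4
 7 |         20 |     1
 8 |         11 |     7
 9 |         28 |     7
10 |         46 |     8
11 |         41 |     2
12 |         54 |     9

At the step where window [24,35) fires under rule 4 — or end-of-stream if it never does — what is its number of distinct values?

i=0 t=3 v=2: → [0,11); WM=3
i=1 t=7 v=5: → [6,17),[0,11); WM=7
i=2 t=9 v=2: → [6,17),[0,11); WM=9
i=3 t=10 v=7: → [6,17),[0,11); WM=10
i=4 t=13 v=6: → [12,23),[6,17); WM=13; [0,11) fires=3
i=5 t=1 v=8: DROP (t<13-1); WM=13
i=6 t=8 v=4: DROP (t<13-1); WM=13
i=7 t=20 v=1: → [18,29),[12,23); WM=20; [6,17) fires=4
i=8 t=11 v=7: DROP (t<20-1); WM=20
i=9 t=28 v=7: → [24,35),[18,29); WM=28; [12,23) fires=2
i=10 t=46 v=8: → [42,53),[36,47); WM=46; [18,29) fires=2 [24,35) fires=1
i=11 t=41 v=2: DROP (t<46-1); WM=46
i=12 t=54 v=9: → [54,65),[48,59); WM=54; [36,47) fires=1 [42,53) fires=1

1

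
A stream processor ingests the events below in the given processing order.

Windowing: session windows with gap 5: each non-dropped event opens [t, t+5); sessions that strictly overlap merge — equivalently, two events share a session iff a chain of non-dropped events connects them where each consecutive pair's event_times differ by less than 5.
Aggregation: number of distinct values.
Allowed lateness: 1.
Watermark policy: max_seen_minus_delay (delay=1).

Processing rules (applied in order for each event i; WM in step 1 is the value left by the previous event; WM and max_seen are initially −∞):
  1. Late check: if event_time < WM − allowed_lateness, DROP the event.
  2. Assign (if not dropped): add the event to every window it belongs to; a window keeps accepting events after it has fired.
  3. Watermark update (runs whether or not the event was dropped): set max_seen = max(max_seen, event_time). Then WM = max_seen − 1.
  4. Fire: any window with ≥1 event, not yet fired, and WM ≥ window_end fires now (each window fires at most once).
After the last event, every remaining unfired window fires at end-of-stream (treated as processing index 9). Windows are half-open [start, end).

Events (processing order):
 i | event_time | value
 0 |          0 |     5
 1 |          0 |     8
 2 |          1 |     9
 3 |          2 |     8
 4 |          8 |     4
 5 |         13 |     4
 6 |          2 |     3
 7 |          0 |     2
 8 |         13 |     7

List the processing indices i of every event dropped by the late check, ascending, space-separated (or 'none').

i=0 t=0 v=5: → [0,5); WM=-1
i=1 t=0 v=8: → [0,5); WM=-1
i=2 t=1 v=9: → [0,6); WM=0
i=3 t=2 v=8: → [0,7); WM=1
i=4 t=8 v=4: → [8,13); WM=7
i=5 t=13 v=4: → [13,18); WM=12
i=6 t=2 v=3: DROP (t<12-1); WM=12
i=7 t=0 v=2: DROP (t<12-1); WM=12
i=8 t=13 v=7: → [13,18); WM=12

6 7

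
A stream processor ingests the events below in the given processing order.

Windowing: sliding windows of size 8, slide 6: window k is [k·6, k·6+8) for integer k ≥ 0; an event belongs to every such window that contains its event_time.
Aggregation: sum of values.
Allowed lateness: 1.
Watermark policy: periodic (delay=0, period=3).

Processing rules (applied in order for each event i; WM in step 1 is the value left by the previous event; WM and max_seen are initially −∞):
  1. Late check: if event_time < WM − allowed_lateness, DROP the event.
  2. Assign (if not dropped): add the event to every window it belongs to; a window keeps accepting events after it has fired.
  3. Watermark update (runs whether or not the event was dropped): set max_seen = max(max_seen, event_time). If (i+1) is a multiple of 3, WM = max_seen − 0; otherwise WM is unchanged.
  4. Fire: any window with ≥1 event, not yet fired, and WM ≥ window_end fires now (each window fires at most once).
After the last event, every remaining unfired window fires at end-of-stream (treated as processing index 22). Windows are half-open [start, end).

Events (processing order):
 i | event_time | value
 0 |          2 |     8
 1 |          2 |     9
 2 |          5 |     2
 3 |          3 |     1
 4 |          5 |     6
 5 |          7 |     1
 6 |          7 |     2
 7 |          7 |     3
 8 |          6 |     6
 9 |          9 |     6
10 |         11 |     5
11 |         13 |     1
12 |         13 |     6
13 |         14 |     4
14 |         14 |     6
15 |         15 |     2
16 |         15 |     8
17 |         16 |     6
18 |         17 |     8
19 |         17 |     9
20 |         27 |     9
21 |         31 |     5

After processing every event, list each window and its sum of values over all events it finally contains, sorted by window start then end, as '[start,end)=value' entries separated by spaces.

[0,8)=37 [6,14)=30 [12,20)=50 [24,32)=14 [30,38)=5

i=0 t=2 v=8: → [0,8); WM=−∞
i=1 t=2 v=9: → [0,8); WM=−∞
i=2 t=5 v=2: → [0,8); WM=5
i=3 t=3 v=1: DROP (t<5-1); WM=5
i=4 t=5 v=6: → [0,8); WM=5
i=5 t=7 v=1: → [6,14),[0,8); WM=7
i=6 t=7 v=2: → [6,14),[0,8); WM=7
i=7 t=7 v=3: → [6,14),[0,8); WM=7
i=8 t=6 v=6: → [6,14),[0,8); WM=7
i=9 t=9 v=6: → [6,14); WM=7
i=10 t=11 v=5: → [6,14); WM=7
i=11 t=13 v=1: → [12,20),[6,14); WM=13; [0,8) fires=37
i=12 t=13 v=6: → [12,20),[6,14); WM=13
i=13 t=14 v=4: → [12,20); WM=13
i=14 t=14 v=6: → [12,20); WM=14; [6,14) fires=30
i=15 t=15 v=2: → [12,20); WM=14
i=16 t=15 v=8: → [12,20); WM=14
i=17 t=16 v=6: → [12,20); WM=16
i=18 t=17 v=8: → [12,20); WM=16
i=19 t=17 v=9: → [12,20); WM=16
i=20 t=27 v=9: → [24,32); WM=27; [12,20) fires=50
i=21 t=31 v=5: → [30,38),[24,32); WM=27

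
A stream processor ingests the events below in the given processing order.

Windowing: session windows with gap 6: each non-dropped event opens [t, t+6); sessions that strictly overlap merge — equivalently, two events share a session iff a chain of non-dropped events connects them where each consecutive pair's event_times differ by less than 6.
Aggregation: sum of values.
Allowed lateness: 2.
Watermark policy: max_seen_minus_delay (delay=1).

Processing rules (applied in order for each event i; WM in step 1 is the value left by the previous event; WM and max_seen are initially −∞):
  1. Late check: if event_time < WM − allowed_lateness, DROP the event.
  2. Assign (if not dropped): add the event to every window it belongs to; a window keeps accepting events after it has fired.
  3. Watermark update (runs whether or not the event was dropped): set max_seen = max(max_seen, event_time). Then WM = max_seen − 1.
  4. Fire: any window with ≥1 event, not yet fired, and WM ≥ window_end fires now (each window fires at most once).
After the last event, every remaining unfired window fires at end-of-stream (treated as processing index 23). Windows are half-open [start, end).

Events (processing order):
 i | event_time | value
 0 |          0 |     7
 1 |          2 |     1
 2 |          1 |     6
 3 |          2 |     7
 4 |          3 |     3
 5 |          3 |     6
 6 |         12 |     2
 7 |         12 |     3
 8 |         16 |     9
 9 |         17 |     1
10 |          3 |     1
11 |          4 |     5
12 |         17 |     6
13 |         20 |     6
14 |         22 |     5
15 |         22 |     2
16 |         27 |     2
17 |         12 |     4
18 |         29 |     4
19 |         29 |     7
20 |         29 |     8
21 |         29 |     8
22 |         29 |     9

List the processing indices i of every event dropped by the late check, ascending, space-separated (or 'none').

10 11 17

i=0 t=0 v=7: → [0,6); WM=-1
i=1 t=2 v=1: → [0,8); WM=1
i=2 t=1 v=6: → [0,8); WM=1
i=3 t=2 v=7: → [0,8); WM=1
i=4 t=3 v=3: → [0,9); WM=2
i=5 t=3 v=6: → [0,9); WM=2
i=6 t=12 v=2: → [12,18); WM=11
i=7 t=12 v=3: → [12,18); WM=11
i=8 t=16 v=9: → [12,22); WM=15
i=9 t=17 v=1: → [12,23); WM=16
i=10 t=3 v=1: DROP (t<16-2); WM=16
i=11 t=4 v=5: DROP (t<16-2); WM=16
i=12 t=17 v=6: → [12,23); WM=16
i=13 t=20 v=6: → [12,26); WM=19
i=14 t=22 v=5: → [12,28); WM=21
i=15 t=22 v=2: → [12,28); WM=21
i=16 t=27 v=2: → [12,33); WM=26
i=17 t=12 v=4: DROP (t<26-2); WM=26
i=18 t=29 v=4: → [12,35); WM=28
i=19 t=29 v=7: → [12,35); WM=28
i=20 t=29 v=8: → [12,35); WM=28
i=21 t=29 v=8: → [12,35); WM=28
i=22 t=29 v=9: → [12,35); WM=28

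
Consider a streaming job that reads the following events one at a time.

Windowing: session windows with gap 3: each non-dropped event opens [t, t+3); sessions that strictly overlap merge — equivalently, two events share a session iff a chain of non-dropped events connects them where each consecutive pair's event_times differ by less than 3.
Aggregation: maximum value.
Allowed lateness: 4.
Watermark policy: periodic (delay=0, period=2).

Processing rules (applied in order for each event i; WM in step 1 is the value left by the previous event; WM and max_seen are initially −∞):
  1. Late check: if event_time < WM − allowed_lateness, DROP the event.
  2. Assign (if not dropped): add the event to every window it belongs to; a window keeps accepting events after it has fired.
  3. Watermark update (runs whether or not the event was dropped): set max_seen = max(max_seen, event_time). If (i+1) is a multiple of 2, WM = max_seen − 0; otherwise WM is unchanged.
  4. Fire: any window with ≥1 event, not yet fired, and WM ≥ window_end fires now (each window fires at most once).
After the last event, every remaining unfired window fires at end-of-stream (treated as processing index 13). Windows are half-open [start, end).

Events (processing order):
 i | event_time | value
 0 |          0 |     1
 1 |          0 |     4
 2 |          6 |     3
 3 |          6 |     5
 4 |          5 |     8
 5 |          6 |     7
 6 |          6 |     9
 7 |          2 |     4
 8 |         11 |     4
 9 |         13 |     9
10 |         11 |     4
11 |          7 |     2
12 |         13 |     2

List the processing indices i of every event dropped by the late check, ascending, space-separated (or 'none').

11

i=0 t=0 v=1: → [0,3); WM=−∞
i=1 t=0 v=4: → [0,3); WM=0
i=2 t=6 v=3: → [6,9); WM=0
i=3 t=6 v=5: → [6,9); WM=6
i=4 t=5 v=8: → [5,9); WM=6
i=5 t=6 v=7: → [5,9); WM=6
i=6 t=6 v=9: → [5,9); WM=6
i=7 t=2 v=4: → [0,5); WM=6
i=8 t=11 v=4: → [11,14); WM=6
i=9 t=13 v=9: → [11,16); WM=13
i=10 t=11 v=4: → [11,16); WM=13
i=11 t=7 v=2: DROP (t<13-4); WM=13
i=12 t=13 v=2: → [11,16); WM=13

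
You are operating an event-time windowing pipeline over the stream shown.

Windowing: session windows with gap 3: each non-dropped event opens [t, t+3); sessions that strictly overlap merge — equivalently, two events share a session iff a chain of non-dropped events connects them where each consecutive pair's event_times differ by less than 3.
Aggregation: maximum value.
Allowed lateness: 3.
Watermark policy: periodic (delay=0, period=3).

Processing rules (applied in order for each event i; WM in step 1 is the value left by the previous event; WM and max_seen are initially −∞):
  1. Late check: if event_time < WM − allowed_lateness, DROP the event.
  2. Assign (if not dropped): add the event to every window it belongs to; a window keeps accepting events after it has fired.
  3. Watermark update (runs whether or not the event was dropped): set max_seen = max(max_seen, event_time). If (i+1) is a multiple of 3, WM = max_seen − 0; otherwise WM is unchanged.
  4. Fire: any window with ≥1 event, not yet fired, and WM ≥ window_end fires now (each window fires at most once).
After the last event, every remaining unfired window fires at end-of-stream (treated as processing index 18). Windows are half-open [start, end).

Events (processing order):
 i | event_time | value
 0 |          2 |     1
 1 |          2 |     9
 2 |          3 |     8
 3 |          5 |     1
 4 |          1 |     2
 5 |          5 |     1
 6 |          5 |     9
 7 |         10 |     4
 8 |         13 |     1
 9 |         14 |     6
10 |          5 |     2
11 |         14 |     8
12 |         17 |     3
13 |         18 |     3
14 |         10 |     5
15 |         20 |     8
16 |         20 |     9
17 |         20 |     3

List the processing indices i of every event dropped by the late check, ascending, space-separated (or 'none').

10 14

i=0 t=2 v=1: → [2,5); WM=−∞
i=1 t=2 v=9: → [2,5); WM=−∞
i=2 t=3 v=8: → [2,6); WM=3
i=3 t=5 v=1: → [2,8); WM=3
i=4 t=1 v=2: → [1,8); WM=3
i=5 t=5 v=1: → [1,8); WM=5
i=6 t=5 v=9: → [1,8); WM=5
i=7 t=10 v=4: → [10,13); WM=5
i=8 t=13 v=1: → [13,16); WM=13
i=9 t=14 v=6: → [13,17); WM=13
i=10 t=5 v=2: DROP (t<13-3); WM=13
i=11 t=14 v=8: → [13,17); WM=14
i=12 t=17 v=3: → [17,20); WM=14
i=13 t=18 v=3: → [17,21); WM=14
i=14 t=10 v=5: DROP (t<14-3); WM=18
i=15 t=20 v=8: → [17,23); WM=18
i=16 t=20 v=9: → [17,23); WM=18
i=17 t=20 v=3: → [17,23); WM=20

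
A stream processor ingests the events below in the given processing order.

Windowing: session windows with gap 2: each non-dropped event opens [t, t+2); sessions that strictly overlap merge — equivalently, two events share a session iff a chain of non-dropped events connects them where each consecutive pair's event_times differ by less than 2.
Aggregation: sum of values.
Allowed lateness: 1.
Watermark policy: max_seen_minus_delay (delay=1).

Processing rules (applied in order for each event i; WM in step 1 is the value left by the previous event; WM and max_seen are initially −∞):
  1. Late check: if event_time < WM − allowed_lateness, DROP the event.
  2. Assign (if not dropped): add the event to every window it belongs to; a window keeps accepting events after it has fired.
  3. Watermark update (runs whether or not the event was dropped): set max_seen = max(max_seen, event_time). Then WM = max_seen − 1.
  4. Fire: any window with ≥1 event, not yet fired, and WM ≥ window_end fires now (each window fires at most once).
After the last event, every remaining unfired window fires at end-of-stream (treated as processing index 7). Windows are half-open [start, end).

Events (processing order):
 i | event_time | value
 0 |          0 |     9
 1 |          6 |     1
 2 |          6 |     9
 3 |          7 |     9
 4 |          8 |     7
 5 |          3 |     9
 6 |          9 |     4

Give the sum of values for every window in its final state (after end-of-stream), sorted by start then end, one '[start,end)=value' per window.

[0,2)=9 [6,11)=30

i=0 t=0 v=9: → [0,2); WM=-1
i=1 t=6 v=1: → [6,8); WM=5
i=2 t=6 v=9: → [6,8); WM=5
i=3 t=7 v=9: → [6,9); WM=6
i=4 t=8 v=7: → [6,10); WM=7
i=5 t=3 v=9: DROP (t<7-1); WM=7
i=6 t=9 v=4: → [6,11); WM=8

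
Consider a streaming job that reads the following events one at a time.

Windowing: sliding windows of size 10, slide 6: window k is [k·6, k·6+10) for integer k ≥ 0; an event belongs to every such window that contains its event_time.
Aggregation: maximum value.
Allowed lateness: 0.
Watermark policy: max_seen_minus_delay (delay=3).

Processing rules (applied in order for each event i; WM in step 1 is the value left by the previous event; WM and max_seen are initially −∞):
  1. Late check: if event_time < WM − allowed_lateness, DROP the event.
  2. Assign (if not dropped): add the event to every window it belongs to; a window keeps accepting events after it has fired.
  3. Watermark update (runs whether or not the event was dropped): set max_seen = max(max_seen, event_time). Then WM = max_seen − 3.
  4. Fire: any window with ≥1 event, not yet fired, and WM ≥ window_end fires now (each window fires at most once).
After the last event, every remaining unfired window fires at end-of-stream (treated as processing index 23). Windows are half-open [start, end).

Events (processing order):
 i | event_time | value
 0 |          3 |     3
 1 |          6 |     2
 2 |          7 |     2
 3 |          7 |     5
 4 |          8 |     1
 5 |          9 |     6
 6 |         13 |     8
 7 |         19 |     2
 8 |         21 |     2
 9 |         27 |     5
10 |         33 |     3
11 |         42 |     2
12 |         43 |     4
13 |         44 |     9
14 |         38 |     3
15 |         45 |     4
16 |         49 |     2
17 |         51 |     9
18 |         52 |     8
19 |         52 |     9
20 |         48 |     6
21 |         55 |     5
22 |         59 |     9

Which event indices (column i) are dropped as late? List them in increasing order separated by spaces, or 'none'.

14 20

i=0 t=3 v=3: → [0,10); WM=0
i=1 t=6 v=2: → [6,16),[0,10); WM=3
i=2 t=7 v=2: → [6,16),[0,10); WM=4
i=3 t=7 v=5: → [6,16),[0,10); WM=4
i=4 t=8 v=1: → [6,16),[0,10); WM=5
i=5 t=9 v=6: → [6,16),[0,10); WM=6
i=6 t=13 v=8: → [12,22),[6,16); WM=10; [0,10) fires=6
i=7 t=19 v=2: → [18,28),[12,22); WM=16; [6,16) fires=8
i=8 t=21 v=2: → [18,28),[12,22); WM=18
i=9 t=27 v=5: → [24,34),[18,28); WM=24; [12,22) fires=8
i=10 t=33 v=3: → [30,40),[24,34); WM=30; [18,28) fires=5
i=11 t=42 v=2: → [42,52),[36,46); WM=39; [24,34) fires=5
i=12 t=43 v=4: → [42,52),[36,46); WM=40; [30,40) fires=3
i=13 t=44 v=9: → [42,52),[36,46); WM=41
i=14 t=38 v=3: DROP (t<41-0); WM=41
i=15 t=45 v=4: → [42,52),[36,46); WM=42
i=16 t=49 v=2: → [48,58),[42,52); WM=46; [36,46) fires=9
i=17 t=51 v=9: → [48,58),[42,52); WM=48
i=18 t=52 v=8: → [48,58); WM=49
i=19 t=52 v=9: → [48,58); WM=49
i=20 t=48 v=6: DROP (t<49-0); WM=49
i=21 t=55 v=5: → [54,64),[48,58); WM=52; [42,52) fires=9
i=22 t=59 v=9: → [54,64); WM=56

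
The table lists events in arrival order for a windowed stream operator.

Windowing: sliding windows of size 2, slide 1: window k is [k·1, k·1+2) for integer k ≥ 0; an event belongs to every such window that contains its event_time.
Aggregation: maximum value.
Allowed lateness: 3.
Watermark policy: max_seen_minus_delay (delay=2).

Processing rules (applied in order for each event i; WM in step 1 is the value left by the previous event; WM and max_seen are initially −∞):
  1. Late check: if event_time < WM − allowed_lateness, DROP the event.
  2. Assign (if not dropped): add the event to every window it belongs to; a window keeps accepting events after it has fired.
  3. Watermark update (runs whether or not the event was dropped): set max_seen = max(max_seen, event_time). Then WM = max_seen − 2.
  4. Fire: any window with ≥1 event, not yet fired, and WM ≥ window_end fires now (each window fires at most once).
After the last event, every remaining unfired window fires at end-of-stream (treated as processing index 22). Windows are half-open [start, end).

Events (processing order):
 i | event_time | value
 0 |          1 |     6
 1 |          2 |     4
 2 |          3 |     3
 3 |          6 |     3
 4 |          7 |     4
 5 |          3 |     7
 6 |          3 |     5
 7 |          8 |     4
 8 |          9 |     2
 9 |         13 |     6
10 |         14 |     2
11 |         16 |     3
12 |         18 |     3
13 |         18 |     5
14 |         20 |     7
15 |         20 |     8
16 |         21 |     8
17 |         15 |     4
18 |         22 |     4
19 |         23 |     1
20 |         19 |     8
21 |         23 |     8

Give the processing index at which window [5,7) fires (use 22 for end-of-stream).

8

i=0 t=1 v=6: → [1,3),[0,2); WM=-1
i=1 t=2 v=4: → [2,4),[1,3); WM=0
i=2 t=3 v=3: → [3,5),[2,4); WM=1
i=3 t=6 v=3: → [6,8),[5,7); WM=4; [0,2) fires=6 [1,3) fires=6 [2,4) fires=4
i=4 t=7 v=4: → [7,9),[6,8); WM=5; [3,5) fires=3
i=5 t=3 v=7: → [3,5),[2,4); WM=5
i=6 t=3 v=5: → [3,5),[2,4); WM=5
i=7 t=8 v=4: → [8,10),[7,9); WM=6
i=8 t=9 v=2: → [9,11),[8,10); WM=7; [5,7) fires=3
i=9 t=13 v=6: → [13,15),[12,14); WM=11; [6,8) fires=4 [7,9) fires=4 [8,10) fires=4 [9,11) fires=2
i=10 t=14 v=2: → [14,16),[13,15); WM=12
i=11 t=16 v=3: → [16,18),[15,17); WM=14; [12,14) fires=6
i=12 t=18 v=3: → [18,20),[17,19); WM=16; [13,15) fires=6 [14,16) fires=2
i=13 t=18 v=5: → [18,20),[17,19); WM=16
i=14 t=20 v=7: → [20,22),[19,21); WM=18; [15,17) fires=3 [16,18) fires=3
i=15 t=20 v=8: → [20,22),[19,21); WM=18
i=16 t=21 v=8: → [21,23),[20,22); WM=19; [17,19) fires=5
i=17 t=15 v=4: DROP (t<19-3); WM=19
i=18 t=22 v=4: → [22,24),[21,23); WM=20; [18,20) fires=5
i=19 t=23 v=1: → [23,25),[22,24); WM=21; [19,21) fires=8
i=20 t=19 v=8: → [19,21),[18,20); WM=21
i=21 t=23 v=8: → [23,25),[22,24); WM=21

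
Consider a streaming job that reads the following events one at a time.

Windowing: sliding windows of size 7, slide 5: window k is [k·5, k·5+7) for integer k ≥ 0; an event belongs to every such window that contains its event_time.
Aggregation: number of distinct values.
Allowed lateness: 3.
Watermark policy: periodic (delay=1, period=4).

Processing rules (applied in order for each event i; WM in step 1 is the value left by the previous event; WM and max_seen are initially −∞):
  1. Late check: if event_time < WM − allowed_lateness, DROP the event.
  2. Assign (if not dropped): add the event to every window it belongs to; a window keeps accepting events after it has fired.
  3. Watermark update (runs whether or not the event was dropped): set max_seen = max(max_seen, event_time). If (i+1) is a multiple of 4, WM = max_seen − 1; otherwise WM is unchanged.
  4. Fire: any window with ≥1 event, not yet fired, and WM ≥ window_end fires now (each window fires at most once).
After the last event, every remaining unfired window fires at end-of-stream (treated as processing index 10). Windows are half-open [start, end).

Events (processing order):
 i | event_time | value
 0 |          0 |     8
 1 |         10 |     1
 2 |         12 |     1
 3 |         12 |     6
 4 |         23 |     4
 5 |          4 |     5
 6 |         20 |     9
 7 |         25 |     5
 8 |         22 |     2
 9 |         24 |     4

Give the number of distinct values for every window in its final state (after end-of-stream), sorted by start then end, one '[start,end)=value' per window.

i=0 t=0 v=8: → [0,7); WM=−∞
i=1 t=10 v=1: → [10,17),[5,12); WM=−∞
i=2 t=12 v=1: → [10,17); WM=−∞
i=3 t=12 v=6: → [10,17); WM=11; [0,7) fires=1
i=4 t=23 v=4: → [20,27); WM=11
i=5 t=4 v=5: DROP (t<11-3); WM=11
i=6 t=20 v=9: → [20,27),[15,22); WM=11
i=7 t=25 v=5: → [25,32),[20,27); WM=24; [5,12) fires=1 [10,17) fires=2 [15,22) fires=1
i=8 t=22 v=2: → [20,27); WM=24
i=9 t=24 v=4: → [20,27); WM=24

[0,7)=1 [5,12)=1 [10,17)=2 [15,22)=1 [20,27)=4 [25,32)=1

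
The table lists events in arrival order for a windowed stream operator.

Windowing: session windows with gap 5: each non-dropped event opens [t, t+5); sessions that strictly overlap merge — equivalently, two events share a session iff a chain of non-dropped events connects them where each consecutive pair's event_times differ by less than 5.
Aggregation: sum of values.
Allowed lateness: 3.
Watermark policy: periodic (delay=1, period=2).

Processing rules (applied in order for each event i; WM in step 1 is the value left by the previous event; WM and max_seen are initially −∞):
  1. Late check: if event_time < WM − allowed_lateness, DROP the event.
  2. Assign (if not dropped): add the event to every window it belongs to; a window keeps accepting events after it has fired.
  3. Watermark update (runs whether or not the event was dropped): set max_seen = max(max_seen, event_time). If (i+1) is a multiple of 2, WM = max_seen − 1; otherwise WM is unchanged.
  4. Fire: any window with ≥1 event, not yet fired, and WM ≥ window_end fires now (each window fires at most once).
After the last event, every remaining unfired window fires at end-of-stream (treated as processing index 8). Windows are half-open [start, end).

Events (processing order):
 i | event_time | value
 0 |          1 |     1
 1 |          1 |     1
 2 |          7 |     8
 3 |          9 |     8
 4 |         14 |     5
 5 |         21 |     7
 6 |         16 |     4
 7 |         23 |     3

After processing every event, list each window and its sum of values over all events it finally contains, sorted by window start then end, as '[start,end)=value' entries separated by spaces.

i=0 t=1 v=1: → [1,6); WM=−∞
i=1 t=1 v=1: → [1,6); WM=0
i=2 t=7 v=8: → [7,12); WM=0
i=3 t=9 v=8: → [7,14); WM=8
i=4 t=14 v=5: → [14,19); WM=8
i=5 t=21 v=7: → [21,26); WM=20
i=6 t=16 v=4: DROP (t<20-3); WM=20
i=7 t=23 v=3: → [21,28); WM=22

[1,6)=2 [7,14)=16 [14,19)=5 [21,28)=10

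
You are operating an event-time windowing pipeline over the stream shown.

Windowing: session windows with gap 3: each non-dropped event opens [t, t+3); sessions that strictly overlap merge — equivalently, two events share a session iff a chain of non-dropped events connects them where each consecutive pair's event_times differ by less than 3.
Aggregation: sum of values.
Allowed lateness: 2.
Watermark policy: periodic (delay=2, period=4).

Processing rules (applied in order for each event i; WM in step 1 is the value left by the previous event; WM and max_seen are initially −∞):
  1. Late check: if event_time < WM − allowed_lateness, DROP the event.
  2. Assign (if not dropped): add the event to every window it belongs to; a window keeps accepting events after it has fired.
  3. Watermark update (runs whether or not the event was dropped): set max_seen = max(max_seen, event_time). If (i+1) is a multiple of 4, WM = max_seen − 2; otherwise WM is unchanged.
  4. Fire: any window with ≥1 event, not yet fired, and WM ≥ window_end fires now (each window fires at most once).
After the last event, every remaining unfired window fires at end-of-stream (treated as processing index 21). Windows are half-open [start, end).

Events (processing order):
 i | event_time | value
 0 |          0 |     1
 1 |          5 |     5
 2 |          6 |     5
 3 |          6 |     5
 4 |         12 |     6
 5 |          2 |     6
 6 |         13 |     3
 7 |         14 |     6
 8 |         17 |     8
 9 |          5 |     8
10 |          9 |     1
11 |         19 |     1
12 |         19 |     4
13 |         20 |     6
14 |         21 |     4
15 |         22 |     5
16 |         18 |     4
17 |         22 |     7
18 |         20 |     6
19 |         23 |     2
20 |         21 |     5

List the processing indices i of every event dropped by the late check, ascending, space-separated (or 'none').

9 10

i=0 t=0 v=1: → [0,3); WM=−∞
i=1 t=5 v=5: → [5,8); WM=−∞
i=2 t=6 v=5: → [5,9); WM=−∞
i=3 t=6 v=5: → [5,9); WM=4
i=4 t=12 v=6: → [12,15); WM=4
i=5 t=2 v=6: → [0,5); WM=4
i=6 t=13 v=3: → [12,16); WM=4
i=7 t=14 v=6: → [12,17); WM=12
i=8 t=17 v=8: → [17,20); WM=12
i=9 t=5 v=8: DROP (t<12-2); WM=12
i=10 t=9 v=1: DROP (t<12-2); WM=12
i=11 t=19 v=1: → [17,22); WM=17
i=12 t=19 v=4: → [17,22); WM=17
i=13 t=20 v=6: → [17,23); WM=17
i=14 t=21 v=4: → [17,24); WM=17
i=15 t=22 v=5: → [17,25); WM=20
i=16 t=18 v=4: → [17,25); WM=20
i=17 t=22 v=7: → [17,25); WM=20
i=18 t=20 v=6: → [17,25); WM=20
i=19 t=23 v=2: → [17,26); WM=21
i=20 t=21 v=5: → [17,26); WM=21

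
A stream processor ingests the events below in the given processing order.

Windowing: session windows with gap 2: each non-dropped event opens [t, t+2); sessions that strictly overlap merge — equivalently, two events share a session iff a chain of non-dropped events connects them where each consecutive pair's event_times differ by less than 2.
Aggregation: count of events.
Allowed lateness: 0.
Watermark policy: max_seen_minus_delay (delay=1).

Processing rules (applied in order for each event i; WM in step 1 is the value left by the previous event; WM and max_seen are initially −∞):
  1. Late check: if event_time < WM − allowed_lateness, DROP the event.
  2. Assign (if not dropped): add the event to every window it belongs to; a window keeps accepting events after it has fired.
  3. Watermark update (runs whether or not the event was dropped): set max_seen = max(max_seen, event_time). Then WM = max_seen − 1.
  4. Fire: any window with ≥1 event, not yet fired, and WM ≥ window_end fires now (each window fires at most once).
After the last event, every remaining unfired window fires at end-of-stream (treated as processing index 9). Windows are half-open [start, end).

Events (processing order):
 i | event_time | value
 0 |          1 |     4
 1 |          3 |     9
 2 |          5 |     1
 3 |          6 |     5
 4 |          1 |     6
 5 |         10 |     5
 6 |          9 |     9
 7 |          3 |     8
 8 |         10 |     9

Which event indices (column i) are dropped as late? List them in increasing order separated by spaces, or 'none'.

i=0 t=1 v=4: → [1,3); WM=0
i=1 t=3 v=9: → [3,5); WM=2
i=2 t=5 v=1: → [5,7); WM=4
i=3 t=6 v=5: → [5,8); WM=5
i=4 t=1 v=6: DROP (t<5-0); WM=5
i=5 t=10 v=5: → [10,12); WM=9
i=6 t=9 v=9: → [9,12); WM=9
i=7 t=3 v=8: DROP (t<9-0); WM=9
i=8 t=10 v=9: → [9,12); WM=9

4 7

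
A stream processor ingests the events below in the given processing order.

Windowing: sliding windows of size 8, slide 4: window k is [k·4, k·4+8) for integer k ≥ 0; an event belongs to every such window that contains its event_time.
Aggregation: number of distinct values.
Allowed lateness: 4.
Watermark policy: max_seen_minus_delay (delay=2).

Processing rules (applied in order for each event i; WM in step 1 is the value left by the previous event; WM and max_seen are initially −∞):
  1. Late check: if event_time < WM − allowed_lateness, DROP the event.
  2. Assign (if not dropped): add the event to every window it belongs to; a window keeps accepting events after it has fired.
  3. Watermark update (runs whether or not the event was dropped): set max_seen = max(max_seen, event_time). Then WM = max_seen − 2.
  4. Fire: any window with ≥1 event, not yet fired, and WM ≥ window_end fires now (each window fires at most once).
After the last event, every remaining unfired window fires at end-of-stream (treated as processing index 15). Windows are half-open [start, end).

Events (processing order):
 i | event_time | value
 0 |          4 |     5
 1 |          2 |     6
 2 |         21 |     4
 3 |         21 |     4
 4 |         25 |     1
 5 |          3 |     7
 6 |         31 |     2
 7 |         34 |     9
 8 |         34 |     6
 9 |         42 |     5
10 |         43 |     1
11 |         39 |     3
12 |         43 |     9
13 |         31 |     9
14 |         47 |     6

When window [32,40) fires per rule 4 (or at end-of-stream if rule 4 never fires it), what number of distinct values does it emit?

2

i=0 t=4 v=5: → [4,12),[0,8); WM=2
i=1 t=2 v=6: → [0,8); WM=2
i=2 t=21 v=4: → [20,28),[16,24); WM=19; [0,8) fires=2 [4,12) fires=1
i=3 t=21 v=4: → [20,28),[16,24); WM=19
i=4 t=25 v=1: → [24,32),[20,28); WM=23
i=5 t=3 v=7: DROP (t<23-4); WM=23
i=6 t=31 v=2: → [28,36),[24,32); WM=29; [16,24) fires=1 [20,28) fires=2
i=7 t=34 v=9: → [32,40),[28,36); WM=32; [24,32) fires=2
i=8 t=34 v=6: → [32,40),[28,36); WM=32
i=9 t=42 v=5: → [40,48),[36,44); WM=40; [28,36) fires=3 [32,40) fires=2
i=10 t=43 v=1: → [40,48),[36,44); WM=41
i=11 t=39 v=3: → [36,44),[32,40); WM=41
i=12 t=43 v=9: → [40,48),[36,44); WM=41
i=13 t=31 v=9: DROP (t<41-4); WM=41
i=14 t=47 v=6: → [44,52),[40,48); WM=45; [36,44) fires=4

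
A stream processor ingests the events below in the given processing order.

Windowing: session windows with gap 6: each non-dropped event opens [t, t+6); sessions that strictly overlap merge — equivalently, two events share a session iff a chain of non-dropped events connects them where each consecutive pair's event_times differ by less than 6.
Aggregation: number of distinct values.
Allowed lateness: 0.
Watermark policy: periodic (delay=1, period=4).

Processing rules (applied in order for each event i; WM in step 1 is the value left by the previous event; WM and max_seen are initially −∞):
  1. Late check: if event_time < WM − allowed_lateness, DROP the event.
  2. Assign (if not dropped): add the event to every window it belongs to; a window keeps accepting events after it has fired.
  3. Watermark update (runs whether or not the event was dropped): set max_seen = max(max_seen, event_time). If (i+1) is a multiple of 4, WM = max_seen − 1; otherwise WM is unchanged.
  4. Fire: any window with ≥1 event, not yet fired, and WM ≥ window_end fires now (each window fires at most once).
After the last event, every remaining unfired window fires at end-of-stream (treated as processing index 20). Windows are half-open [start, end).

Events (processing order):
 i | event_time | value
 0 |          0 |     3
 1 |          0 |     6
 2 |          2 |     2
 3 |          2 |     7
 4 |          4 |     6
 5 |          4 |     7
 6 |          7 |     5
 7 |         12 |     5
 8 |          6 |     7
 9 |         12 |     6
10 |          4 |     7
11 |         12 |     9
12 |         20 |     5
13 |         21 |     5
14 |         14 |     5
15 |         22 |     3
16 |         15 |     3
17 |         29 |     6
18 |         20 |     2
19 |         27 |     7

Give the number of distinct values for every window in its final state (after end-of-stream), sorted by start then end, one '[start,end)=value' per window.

[0,20)=6 [20,35)=4

i=0 t=0 v=3: → [0,6); WM=−∞
i=1 t=0 v=6: → [0,6); WM=−∞
i=2 t=2 v=2: → [0,8); WM=−∞
i=3 t=2 v=7: → [0,8); WM=1
i=4 t=4 v=6: → [0,10); WM=1
i=5 t=4 v=7: → [0,10); WM=1
i=6 t=7 v=5: → [0,13); WM=1
i=7 t=12 v=5: → [0,18); WM=11
i=8 t=6 v=7: DROP (t<11-0); WM=11
i=9 t=12 v=6: → [0,18); WM=11
i=10 t=4 v=7: DROP (t<11-0); WM=11
i=11 t=12 v=9: → [0,18); WM=11
i=12 t=20 v=5: → [20,26); WM=11
i=13 t=21 v=5: → [20,27); WM=11
i=14 t=14 v=5: → [0,20); WM=11
i=15 t=22 v=3: → [20,28); WM=21
i=16 t=15 v=3: DROP (t<21-0); WM=21
i=17 t=29 v=6: → [29,35); WM=21
i=18 t=20 v=2: DROP (t<21-0); WM=21
i=19 t=27 v=7: → [20,35); WM=28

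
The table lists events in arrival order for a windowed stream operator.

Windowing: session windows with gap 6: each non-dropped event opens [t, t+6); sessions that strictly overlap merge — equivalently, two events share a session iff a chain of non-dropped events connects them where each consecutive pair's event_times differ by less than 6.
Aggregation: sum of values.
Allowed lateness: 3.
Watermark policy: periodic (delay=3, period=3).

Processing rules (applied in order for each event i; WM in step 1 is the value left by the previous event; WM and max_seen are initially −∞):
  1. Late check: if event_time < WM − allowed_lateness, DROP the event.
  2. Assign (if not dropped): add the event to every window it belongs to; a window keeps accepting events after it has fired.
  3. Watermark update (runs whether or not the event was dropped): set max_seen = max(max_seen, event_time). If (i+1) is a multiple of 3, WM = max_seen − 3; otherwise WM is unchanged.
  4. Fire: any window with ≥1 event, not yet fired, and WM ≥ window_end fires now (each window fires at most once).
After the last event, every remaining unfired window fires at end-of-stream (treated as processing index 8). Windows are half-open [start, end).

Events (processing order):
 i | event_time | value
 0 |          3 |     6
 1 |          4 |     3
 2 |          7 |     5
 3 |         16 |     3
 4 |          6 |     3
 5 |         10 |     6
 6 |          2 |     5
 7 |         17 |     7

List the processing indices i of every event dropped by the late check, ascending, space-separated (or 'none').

i=0 t=3 v=6: → [3,9); WM=−∞
i=1 t=4 v=3: → [3,10); WM=−∞
i=2 t=7 v=5: → [3,13); WM=4
i=3 t=16 v=3: → [16,22); WM=4
i=4 t=6 v=3: → [3,13); WM=4
i=5 t=10 v=6: → [3,16); WM=13
i=6 t=2 v=5: DROP (t<13-3); WM=13
i=7 t=17 v=7: → [16,23); WM=13

6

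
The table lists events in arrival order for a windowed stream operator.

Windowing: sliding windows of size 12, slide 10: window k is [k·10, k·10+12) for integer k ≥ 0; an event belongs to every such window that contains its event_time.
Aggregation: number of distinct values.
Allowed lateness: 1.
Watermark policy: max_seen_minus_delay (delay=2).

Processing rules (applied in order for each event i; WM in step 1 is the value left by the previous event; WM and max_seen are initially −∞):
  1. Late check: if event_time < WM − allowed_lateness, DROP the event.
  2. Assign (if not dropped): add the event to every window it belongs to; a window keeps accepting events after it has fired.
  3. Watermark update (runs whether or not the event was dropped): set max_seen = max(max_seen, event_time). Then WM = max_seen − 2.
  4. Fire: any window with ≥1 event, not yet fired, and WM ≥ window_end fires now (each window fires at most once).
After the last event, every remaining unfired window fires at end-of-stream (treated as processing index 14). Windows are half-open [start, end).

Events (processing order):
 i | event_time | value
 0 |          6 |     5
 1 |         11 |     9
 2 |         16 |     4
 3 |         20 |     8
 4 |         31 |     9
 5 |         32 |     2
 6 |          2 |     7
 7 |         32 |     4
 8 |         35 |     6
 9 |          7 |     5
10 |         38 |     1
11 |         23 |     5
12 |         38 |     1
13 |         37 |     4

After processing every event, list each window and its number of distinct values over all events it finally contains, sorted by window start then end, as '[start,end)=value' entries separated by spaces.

i=0 t=6 v=5: → [0,12); WM=4
i=1 t=11 v=9: → [10,22),[0,12); WM=9
i=2 t=16 v=4: → [10,22); WM=14; [0,12) fires=2
i=3 t=20 v=8: → [20,32),[10,22); WM=18
i=4 t=31 v=9: → [30,42),[20,32); WM=29; [10,22) fires=3
i=5 t=32 v=2: → [30,42); WM=30
i=6 t=2 v=7: DROP (t<30-1); WM=30
i=7 t=32 v=4: → [30,42); WM=30
i=8 t=35 v=6: → [30,42); WM=33; [20,32) fires=2
i=9 t=7 v=5: DROP (t<33-1); WM=33
i=10 t=38 v=1: → [30,42); WM=36
i=11 t=23 v=5: DROP (t<36-1); WM=36
i=12 t=38 v=1: → [30,42); WM=36
i=13 t=37 v=4: → [30,42); WM=36

[0,12)=2 [10,22)=3 [20,32)=2 [30,42)=5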